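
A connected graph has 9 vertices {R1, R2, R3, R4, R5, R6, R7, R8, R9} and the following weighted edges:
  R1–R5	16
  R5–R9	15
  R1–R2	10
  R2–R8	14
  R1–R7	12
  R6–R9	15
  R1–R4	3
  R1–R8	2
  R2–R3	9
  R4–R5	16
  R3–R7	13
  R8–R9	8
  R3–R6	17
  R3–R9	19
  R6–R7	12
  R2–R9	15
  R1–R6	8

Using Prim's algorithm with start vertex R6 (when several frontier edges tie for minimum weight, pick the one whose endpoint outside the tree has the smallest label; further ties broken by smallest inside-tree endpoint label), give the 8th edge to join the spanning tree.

Grow the tree from R6 using Prim:
Step 1: cheapest edge leaving the tree is R1–R6 (8); add R1.
Step 2: cheapest edge leaving the tree is R1–R8 (2); add R8.
Step 3: cheapest edge leaving the tree is R1–R4 (3); add R4.
Step 4: cheapest edge leaving the tree is R8–R9 (8); add R9.
Step 5: cheapest edge leaving the tree is R1–R2 (10); add R2.
Step 6: cheapest edge leaving the tree is R2–R3 (9); add R3.
Step 7: cheapest edge leaving the tree is R1–R7 (12); add R7.
Step 8: cheapest edge leaving the tree is R5–R9 (15); add R5.
The 8th edge added is R5–R9.

R5-R9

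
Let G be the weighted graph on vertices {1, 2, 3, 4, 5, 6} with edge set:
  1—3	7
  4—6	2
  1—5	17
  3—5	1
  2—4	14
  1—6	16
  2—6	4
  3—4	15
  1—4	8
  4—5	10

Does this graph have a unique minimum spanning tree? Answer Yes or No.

Kruskal's algorithm — process edges by increasing weight (ties by edge label):
3—5 (1): add — endpoints in different components.
4—6 (2): add — endpoints in different components.
2—6 (4): add — endpoints in different components.
1—3 (7): add — endpoints in different components.
1—4 (8): add — endpoints in different components.
Every non-tree edge has weight strictly greater than the heaviest edge on the tree path between its endpoints, so the MST is unique.

Yes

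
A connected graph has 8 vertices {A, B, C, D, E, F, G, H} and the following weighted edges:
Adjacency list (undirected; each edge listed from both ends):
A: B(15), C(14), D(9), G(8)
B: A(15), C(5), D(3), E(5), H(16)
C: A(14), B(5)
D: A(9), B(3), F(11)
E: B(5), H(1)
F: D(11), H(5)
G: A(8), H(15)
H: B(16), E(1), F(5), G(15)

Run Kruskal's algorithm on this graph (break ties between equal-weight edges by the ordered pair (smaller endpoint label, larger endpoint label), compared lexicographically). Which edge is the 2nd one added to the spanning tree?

Kruskal's algorithm — process edges by increasing weight (ties by edge label):
E-H (1): add — endpoints in different components.
B-D (3): add — endpoints in different components.
B-C (5): add — endpoints in different components.
B-E (5): add — endpoints in different components.
F-H (5): add — endpoints in different components.
A-G (8): add — endpoints in different components.
A-D (9): add — endpoints in different components.
The 2nd edge added is B-D.

B-D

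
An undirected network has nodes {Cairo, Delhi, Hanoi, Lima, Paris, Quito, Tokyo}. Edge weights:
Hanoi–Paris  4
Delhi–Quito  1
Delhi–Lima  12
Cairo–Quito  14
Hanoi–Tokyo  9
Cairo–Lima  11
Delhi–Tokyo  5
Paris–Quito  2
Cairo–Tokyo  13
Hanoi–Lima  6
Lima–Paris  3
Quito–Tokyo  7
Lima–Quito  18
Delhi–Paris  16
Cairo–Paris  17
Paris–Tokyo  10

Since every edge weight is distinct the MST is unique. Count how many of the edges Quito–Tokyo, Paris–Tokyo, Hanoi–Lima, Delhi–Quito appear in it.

1

Sort edges by weight, then run Kruskal:
Delhi–Quito (1): add — endpoints in different components.
Paris–Quito (2): add — endpoints in different components.
Lima–Paris (3): add — endpoints in different components.
Hanoi–Paris (4): add — endpoints in different components.
Delhi–Tokyo (5): add — endpoints in different components.
Hanoi–Lima (6): skip — Hanoi and Lima already connected.
Quito–Tokyo (7): skip — Tokyo and Quito already connected.
Hanoi–Tokyo (9): skip — Tokyo and Hanoi already connected.
Paris–Tokyo (10): skip — Tokyo and Paris already connected.
Cairo–Lima (11): add — endpoints in different components.
MST edge set: {Delhi–Quito, Paris–Quito, Lima–Paris, Hanoi–Paris, Delhi–Tokyo, Cairo–Lima}.
Of the listed edges, {Delhi–Quito} are in the MST → 1.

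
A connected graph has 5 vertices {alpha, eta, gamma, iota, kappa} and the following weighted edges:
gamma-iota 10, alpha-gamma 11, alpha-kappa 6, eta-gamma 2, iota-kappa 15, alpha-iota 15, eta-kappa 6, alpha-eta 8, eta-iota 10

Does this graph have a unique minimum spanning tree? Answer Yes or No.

Kruskal's algorithm — process edges by increasing weight (ties by edge label):
eta-gamma (2): add — endpoints in different components.
alpha-kappa (6): add — endpoints in different components.
eta-kappa (6): add — endpoints in different components.
alpha-eta (8): skip — alpha and eta already connected.
eta-iota (10): add — endpoints in different components.
Non-tree edge gamma-iota has weight 10, equal to the heaviest edge on its tree cycle — swapping gives another MST of the same weight. Not unique.

No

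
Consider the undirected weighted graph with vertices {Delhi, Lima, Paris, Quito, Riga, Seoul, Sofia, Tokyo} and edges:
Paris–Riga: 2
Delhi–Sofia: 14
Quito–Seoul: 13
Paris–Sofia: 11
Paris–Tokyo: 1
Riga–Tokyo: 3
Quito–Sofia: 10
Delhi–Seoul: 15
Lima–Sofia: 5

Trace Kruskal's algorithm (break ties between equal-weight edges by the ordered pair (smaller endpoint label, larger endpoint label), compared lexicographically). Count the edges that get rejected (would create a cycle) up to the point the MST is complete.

1

Sort edges by weight, then run Kruskal:
Paris–Tokyo (1): add — endpoints in different components.
Paris–Riga (2): add — endpoints in different components.
Riga–Tokyo (3): skip — Riga and Tokyo already connected.
Lima–Sofia (5): add — endpoints in different components.
Quito–Sofia (10): add — endpoints in different components.
Paris–Sofia (11): add — endpoints in different components.
Quito–Seoul (13): add — endpoints in different components.
Delhi–Sofia (14): add — endpoints in different components.
Edges rejected before the tree was complete: 1.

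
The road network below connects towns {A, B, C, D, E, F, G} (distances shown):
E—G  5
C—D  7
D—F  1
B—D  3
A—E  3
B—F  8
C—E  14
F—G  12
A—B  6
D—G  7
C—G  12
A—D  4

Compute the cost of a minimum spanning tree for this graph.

Sort edges by weight, then run Kruskal:
D—F (1): add. Components now {A} {B} {C} {D,F} {E} {G}
A—E (3): add. Components now {A,E} {B} {C} {D,F} {G}
B—D (3): add. Components now {A,E} {B,D,F} {C} {G}
A—D (4): add. Components now {A,B,D,E,F} {C} {G}
E—G (5): add. Components now {A,B,D,E,F,G} {C}
A—B (6): skip — A and B already connected.
C—D (7): add. Components now {A,B,C,D,E,F,G}
MST edges: D—F, A—E, B—D, A—D, E—G, C—D; total weight 1+3+3+4+5+7 = 23.

23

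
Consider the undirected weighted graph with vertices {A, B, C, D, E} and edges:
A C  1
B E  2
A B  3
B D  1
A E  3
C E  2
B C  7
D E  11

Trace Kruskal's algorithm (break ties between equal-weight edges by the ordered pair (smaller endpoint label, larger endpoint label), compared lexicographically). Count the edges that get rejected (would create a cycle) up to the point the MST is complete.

Sort edges by weight, then run Kruskal:
A C (1): add. Components now {A,C} {B} {D} {E}
B D (1): add. Components now {A,C} {B,D} {E}
B E (2): add. Components now {A,C} {B,D,E}
C E (2): add. Components now {A,B,C,D,E}
Edges rejected before the tree was complete: 0.

0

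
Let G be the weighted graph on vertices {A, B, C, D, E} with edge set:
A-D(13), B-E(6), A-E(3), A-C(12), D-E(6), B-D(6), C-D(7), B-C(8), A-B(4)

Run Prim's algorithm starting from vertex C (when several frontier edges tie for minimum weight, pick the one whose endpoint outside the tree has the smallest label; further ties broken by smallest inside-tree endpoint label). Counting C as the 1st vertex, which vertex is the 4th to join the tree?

Prim, starting at C.
Step 1: frontier [C-D 7, B-C 8, A-C 12] → take C-D (7); add D.
Step 2: frontier [B-C 8, A-C 12, B-D 6, D-E 6, A-D 13] → take B-D (6); add B.
Step 3: frontier [A-B 4, B-E 6, A-C 12, D-E 6, A-D 13] → take A-B (4); add A.
Step 4: frontier [A-E 3, B-E 6, D-E 6] → take A-E (3); add E.
Vertex order: C, D, B, A, E. The 4th vertex is A.

A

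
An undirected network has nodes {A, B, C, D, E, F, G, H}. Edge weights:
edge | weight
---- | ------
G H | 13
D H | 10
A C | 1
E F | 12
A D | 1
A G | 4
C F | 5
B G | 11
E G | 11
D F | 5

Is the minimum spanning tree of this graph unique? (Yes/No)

Kruskal's algorithm — process edges by increasing weight (ties by edge label):
A C (1): add — endpoints in different components.
A D (1): add — endpoints in different components.
A G (4): add — endpoints in different components.
C F (5): add — endpoints in different components.
D F (5): skip — D and F already connected.
D H (10): add — endpoints in different components.
B G (11): add — endpoints in different components.
E G (11): add — endpoints in different components.
Non-tree edge D F has weight 5, equal to the heaviest edge on its tree cycle — swapping gives another MST of the same weight. Not unique.

No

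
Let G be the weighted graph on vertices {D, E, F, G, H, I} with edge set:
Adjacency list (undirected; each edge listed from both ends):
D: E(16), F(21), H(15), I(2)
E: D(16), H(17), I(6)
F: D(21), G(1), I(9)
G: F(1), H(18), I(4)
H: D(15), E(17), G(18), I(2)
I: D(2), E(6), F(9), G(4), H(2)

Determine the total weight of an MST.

Kruskal: consider edges lightest-first.
F G (1): add. Components now {D} {E} {F,G} {H} {I}
D I (2): add. Components now {D,I} {E} {F,G} {H}
H I (2): add. Components now {D,H,I} {E} {F,G}
G I (4): add. Components now {D,F,G,H,I} {E}
E I (6): add. Components now {D,E,F,G,H,I}
MST edges: F G, D I, H I, G I, E I; total weight 1+2+2+4+6 = 15.

15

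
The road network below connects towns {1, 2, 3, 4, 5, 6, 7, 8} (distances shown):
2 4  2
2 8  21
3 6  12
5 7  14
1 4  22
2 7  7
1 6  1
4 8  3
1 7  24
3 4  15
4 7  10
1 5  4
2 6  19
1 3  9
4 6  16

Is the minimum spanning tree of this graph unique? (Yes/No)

Yes

Kruskal's algorithm — process edges by increasing weight (ties by edge label):
1 6 (1): add — endpoints in different components.
2 4 (2): add — endpoints in different components.
4 8 (3): add — endpoints in different components.
1 5 (4): add — endpoints in different components.
2 7 (7): add — endpoints in different components.
1 3 (9): add — endpoints in different components.
4 7 (10): skip — 4 and 7 already connected.
3 6 (12): skip — 3 and 6 already connected.
5 7 (14): add — endpoints in different components.
Every non-tree edge has weight strictly greater than the heaviest edge on the tree path between its endpoints, so the MST is unique.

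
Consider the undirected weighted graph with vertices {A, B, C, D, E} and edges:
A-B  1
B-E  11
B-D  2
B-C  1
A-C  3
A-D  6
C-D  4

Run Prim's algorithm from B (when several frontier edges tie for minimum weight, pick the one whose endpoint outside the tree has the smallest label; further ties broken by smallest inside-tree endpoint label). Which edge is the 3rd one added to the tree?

B-D

Prim, starting at B.
Step 1: frontier [A-B 1, B-C 1, B-D 2, B-E 11] → take A-B (1); add A.
Step 2: frontier [A-C 3, A-D 6, B-C 1, B-D 2, B-E 11] → take B-C (1); add C.
Step 3: frontier [A-D 6, B-D 2, B-E 11, C-D 4] → take B-D (2); add D.
Step 4: frontier [B-E 11] → take B-E (11); add E.
The 3rd edge added is B-D.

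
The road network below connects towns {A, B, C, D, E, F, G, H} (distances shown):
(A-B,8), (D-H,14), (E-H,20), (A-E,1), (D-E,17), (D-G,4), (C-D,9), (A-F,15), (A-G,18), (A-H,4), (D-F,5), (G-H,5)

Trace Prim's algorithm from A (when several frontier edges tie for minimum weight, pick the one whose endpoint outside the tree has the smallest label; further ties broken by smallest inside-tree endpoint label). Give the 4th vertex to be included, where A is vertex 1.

Grow the tree from A using Prim:
Step 1: cheapest edge leaving the tree is A-E (1); add E.
Step 2: cheapest edge leaving the tree is A-H (4); add H.
Step 3: cheapest edge leaving the tree is G-H (5); add G.
Step 4: cheapest edge leaving the tree is D-G (4); add D.
Step 5: cheapest edge leaving the tree is D-F (5); add F.
Step 6: cheapest edge leaving the tree is A-B (8); add B.
Step 7: cheapest edge leaving the tree is C-D (9); add C.
Vertex order: A, E, H, G, D, F, B, C. The 4th vertex is G.

G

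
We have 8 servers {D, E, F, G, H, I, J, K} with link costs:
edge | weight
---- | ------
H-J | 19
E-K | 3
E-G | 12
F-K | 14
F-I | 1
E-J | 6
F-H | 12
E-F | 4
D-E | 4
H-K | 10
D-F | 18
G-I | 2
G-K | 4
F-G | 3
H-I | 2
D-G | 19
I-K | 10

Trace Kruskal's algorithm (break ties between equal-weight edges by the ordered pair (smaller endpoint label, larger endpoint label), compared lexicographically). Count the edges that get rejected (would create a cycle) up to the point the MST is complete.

2

Kruskal: consider edges lightest-first.
F-I (1): add — endpoints in different components.
G-I (2): add — endpoints in different components.
H-I (2): add — endpoints in different components.
E-K (3): add — endpoints in different components.
F-G (3): skip — F and G already connected.
D-E (4): add — endpoints in different components.
E-F (4): add — endpoints in different components.
G-K (4): skip — G and K already connected.
E-J (6): add — endpoints in different components.
Edges rejected before the tree was complete: 2.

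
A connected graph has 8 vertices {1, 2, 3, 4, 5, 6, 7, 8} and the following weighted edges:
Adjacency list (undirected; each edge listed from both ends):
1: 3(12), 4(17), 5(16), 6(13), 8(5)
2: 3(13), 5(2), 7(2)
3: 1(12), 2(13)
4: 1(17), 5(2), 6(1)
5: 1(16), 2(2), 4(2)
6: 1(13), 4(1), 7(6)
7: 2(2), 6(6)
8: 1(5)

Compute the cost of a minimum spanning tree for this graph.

Grow the tree from 6 using Prim:
Step 1: cheapest edge leaving the tree is 4–6 (1); add 4.
Step 2: cheapest edge leaving the tree is 4–5 (2); add 5.
Step 3: cheapest edge leaving the tree is 2–5 (2); add 2.
Step 4: cheapest edge leaving the tree is 2–7 (2); add 7.
Step 5: cheapest edge leaving the tree is 1–6 (13); add 1.
Step 6: cheapest edge leaving the tree is 1–8 (5); add 8.
Step 7: cheapest edge leaving the tree is 1–3 (12); add 3.
MST edges: 4–6, 4–5, 2–5, 2–7, 1–6, 1–8, 1–3; total weight 1+2+2+2+13+5+12 = 37.

37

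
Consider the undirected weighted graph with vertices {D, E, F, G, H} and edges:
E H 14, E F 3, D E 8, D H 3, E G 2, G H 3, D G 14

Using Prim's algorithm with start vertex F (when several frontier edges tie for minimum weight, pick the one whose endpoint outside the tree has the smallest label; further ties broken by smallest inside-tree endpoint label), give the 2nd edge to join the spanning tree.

E-G

Grow the tree from F using Prim:
Step 1: frontier [E F 3] → take E F (3); add E.
Step 2: frontier [E G 2, D E 8, E H 14] → take E G (2); add G.
Step 3: frontier [D E 8, E H 14, G H 3, D G 14] → take G H (3); add H.
Step 4: frontier [D E 8, D G 14, D H 3] → take D H (3); add D.
The 2nd edge added is E G.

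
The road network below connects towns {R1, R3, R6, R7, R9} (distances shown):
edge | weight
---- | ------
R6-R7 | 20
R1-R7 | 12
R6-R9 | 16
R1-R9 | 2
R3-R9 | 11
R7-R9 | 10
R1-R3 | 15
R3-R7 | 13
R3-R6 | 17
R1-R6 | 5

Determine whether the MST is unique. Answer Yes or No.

Sort edges by weight, then run Kruskal:
R1-R9 (2): add — endpoints in different components.
R1-R6 (5): add — endpoints in different components.
R7-R9 (10): add — endpoints in different components.
R3-R9 (11): add — endpoints in different components.
Every non-tree edge has weight strictly greater than the heaviest edge on the tree path between its endpoints, so the MST is unique.

Yes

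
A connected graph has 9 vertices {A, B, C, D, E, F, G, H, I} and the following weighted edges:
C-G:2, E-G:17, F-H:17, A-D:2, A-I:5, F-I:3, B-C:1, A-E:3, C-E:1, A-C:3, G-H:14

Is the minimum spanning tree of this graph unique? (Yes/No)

Kruskal: consider edges lightest-first.
B-C (1): add — endpoints in different components.
C-E (1): add — endpoints in different components.
A-D (2): add — endpoints in different components.
C-G (2): add — endpoints in different components.
A-C (3): add — endpoints in different components.
A-E (3): skip — A and E already connected.
F-I (3): add — endpoints in different components.
A-I (5): add — endpoints in different components.
G-H (14): add — endpoints in different components.
Non-tree edge A-E has weight 3, equal to the heaviest edge on its tree cycle — swapping gives another MST of the same weight. Not unique.

No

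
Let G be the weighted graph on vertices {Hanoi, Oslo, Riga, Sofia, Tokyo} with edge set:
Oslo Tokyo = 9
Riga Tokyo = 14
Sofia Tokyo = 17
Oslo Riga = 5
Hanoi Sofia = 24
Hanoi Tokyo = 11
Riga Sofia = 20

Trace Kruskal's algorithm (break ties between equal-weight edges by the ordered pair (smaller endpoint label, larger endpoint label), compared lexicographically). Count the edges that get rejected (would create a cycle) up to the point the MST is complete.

1

Kruskal's algorithm — process edges by increasing weight (ties by edge label):
Oslo Riga (5): add. Components now {Hanoi} {Sofia} {Oslo,Riga} {Tokyo}
Oslo Tokyo (9): add. Components now {Hanoi} {Sofia} {Oslo,Riga,Tokyo}
Hanoi Tokyo (11): add. Components now {Hanoi,Oslo,Riga,Tokyo} {Sofia}
Riga Tokyo (14): skip — Riga and Tokyo already connected.
Sofia Tokyo (17): add. Components now {Hanoi,Oslo,Riga,Sofia,Tokyo}
Edges rejected before the tree was complete: 1.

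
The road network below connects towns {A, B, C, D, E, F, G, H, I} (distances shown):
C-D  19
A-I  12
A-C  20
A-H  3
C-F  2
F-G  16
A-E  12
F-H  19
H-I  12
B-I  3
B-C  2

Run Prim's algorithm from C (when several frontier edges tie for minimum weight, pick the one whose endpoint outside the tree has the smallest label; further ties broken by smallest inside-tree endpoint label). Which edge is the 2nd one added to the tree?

Prim, starting at C.
Step 1: frontier [B-C 2, C-F 2, C-D 19, A-C 20] → take B-C (2); add B.
Step 2: frontier [B-I 3, C-F 2, C-D 19, A-C 20] → take C-F (2); add F.
Step 3: frontier [B-I 3, C-D 19, A-C 20, F-G 16, F-H 19] → take B-I (3); add I.
Step 4: frontier [C-D 19, A-C 20, F-G 16, F-H 19, A-I 12, H-I 12] → take A-I (12); add A.
Step 5: frontier [A-H 3, A-E 12, C-D 19, F-G 16, F-H 19, H-I 12] → take A-H (3); add H.
Step 6: frontier [A-E 12, C-D 19, F-G 16] → take A-E (12); add E.
Step 7: frontier [C-D 19, F-G 16] → take F-G (16); add G.
Step 8: frontier [C-D 19] → take C-D (19); add D.
The 2nd edge added is C-F.

C-F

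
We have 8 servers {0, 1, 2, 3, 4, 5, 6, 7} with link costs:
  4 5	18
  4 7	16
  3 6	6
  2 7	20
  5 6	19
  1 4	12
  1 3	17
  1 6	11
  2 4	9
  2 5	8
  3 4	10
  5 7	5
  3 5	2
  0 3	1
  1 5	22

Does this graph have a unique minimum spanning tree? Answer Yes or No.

Yes

Sort edges by weight, then run Kruskal:
0 3 (1): add — endpoints in different components.
3 5 (2): add — endpoints in different components.
5 7 (5): add — endpoints in different components.
3 6 (6): add — endpoints in different components.
2 5 (8): add — endpoints in different components.
2 4 (9): add — endpoints in different components.
3 4 (10): skip — 3 and 4 already connected.
1 6 (11): add — endpoints in different components.
Every non-tree edge has weight strictly greater than the heaviest edge on the tree path between its endpoints, so the MST is unique.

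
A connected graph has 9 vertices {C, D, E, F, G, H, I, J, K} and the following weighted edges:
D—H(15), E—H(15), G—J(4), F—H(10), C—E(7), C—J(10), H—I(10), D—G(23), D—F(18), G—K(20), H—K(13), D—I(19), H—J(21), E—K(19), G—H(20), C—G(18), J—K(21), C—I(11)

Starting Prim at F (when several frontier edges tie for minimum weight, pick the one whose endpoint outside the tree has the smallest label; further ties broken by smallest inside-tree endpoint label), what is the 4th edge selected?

C-E

Grow the tree from F using Prim:
Step 1: cheapest edge leaving the tree is F—H (10); add H.
Step 2: cheapest edge leaving the tree is H—I (10); add I.
Step 3: cheapest edge leaving the tree is C—I (11); add C.
Step 4: cheapest edge leaving the tree is C—E (7); add E.
Step 5: cheapest edge leaving the tree is C—J (10); add J.
Step 6: cheapest edge leaving the tree is G—J (4); add G.
Step 7: cheapest edge leaving the tree is H—K (13); add K.
Step 8: cheapest edge leaving the tree is D—H (15); add D.
The 4th edge added is C—E.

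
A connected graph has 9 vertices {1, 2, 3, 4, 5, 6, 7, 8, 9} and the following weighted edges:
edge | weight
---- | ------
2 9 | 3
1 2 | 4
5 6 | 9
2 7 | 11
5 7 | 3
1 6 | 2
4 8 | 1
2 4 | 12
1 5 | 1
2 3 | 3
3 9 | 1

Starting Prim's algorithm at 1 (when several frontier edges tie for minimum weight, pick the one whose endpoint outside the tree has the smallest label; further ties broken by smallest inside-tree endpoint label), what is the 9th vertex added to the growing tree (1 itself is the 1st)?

8

Prim, starting at 1.
Step 1: cheapest edge leaving the tree is 1 5 (1); add 5.
Step 2: cheapest edge leaving the tree is 1 6 (2); add 6.
Step 3: cheapest edge leaving the tree is 5 7 (3); add 7.
Step 4: cheapest edge leaving the tree is 1 2 (4); add 2.
Step 5: cheapest edge leaving the tree is 2 3 (3); add 3.
Step 6: cheapest edge leaving the tree is 3 9 (1); add 9.
Step 7: cheapest edge leaving the tree is 2 4 (12); add 4.
Step 8: cheapest edge leaving the tree is 4 8 (1); add 8.
Vertex order: 1, 5, 6, 7, 2, 3, 9, 4, 8. The 9th vertex is 8.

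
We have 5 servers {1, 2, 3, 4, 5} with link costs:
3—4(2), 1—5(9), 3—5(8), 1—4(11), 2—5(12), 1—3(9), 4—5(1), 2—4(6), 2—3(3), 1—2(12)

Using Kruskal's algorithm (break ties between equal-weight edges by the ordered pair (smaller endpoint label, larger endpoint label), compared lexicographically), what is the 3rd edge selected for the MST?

2-3

Kruskal's algorithm — process edges by increasing weight (ties by edge label):
4—5 (1): add — endpoints in different components.
3—4 (2): add — endpoints in different components.
2—3 (3): add — endpoints in different components.
2—4 (6): skip — 2 and 4 already connected.
3—5 (8): skip — 3 and 5 already connected.
1—3 (9): add — endpoints in different components.
The 3rd edge added is 2—3.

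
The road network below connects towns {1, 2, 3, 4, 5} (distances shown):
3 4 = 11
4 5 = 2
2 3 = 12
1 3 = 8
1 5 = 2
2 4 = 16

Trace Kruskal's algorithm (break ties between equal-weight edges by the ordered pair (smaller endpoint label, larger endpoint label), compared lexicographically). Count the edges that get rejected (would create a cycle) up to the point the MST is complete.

1

Kruskal's algorithm — process edges by increasing weight (ties by edge label):
1 5 (2): add. Components now {1,5} {2} {3} {4}
4 5 (2): add. Components now {1,4,5} {2} {3}
1 3 (8): add. Components now {1,3,4,5} {2}
3 4 (11): skip — 3 and 4 already connected.
2 3 (12): add. Components now {1,2,3,4,5}
Edges rejected before the tree was complete: 1.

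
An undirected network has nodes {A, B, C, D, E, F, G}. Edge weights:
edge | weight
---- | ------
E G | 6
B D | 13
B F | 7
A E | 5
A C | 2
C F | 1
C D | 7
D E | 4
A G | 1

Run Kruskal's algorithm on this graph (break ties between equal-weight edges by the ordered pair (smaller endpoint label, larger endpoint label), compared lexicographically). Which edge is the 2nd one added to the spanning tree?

Sort edges by weight, then run Kruskal:
A G (1): add — endpoints in different components.
C F (1): add — endpoints in different components.
A C (2): add — endpoints in different components.
D E (4): add — endpoints in different components.
A E (5): add — endpoints in different components.
E G (6): skip — E and G already connected.
B F (7): add — endpoints in different components.
The 2nd edge added is C F.

C-F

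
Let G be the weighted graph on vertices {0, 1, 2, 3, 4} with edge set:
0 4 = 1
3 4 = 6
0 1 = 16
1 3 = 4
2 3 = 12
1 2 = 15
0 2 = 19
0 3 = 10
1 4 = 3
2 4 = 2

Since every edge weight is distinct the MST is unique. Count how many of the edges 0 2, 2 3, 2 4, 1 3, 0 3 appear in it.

2

Kruskal's algorithm — process edges by increasing weight (ties by edge label):
0 4 (1): add. Components now {0,4} {1} {2} {3}
2 4 (2): add. Components now {0,2,4} {1} {3}
1 4 (3): add. Components now {0,1,2,4} {3}
1 3 (4): add. Components now {0,1,2,3,4}
MST edge set: {0 4, 2 4, 1 4, 1 3}.
Of the listed edges, {2 4, 1 3} are in the MST → 2.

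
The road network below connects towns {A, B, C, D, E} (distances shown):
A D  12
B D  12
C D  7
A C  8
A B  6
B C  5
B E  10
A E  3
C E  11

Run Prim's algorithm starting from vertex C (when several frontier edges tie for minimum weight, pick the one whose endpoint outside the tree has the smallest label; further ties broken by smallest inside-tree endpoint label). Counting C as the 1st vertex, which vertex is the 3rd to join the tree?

Prim, starting at C.
Step 1: cheapest edge leaving the tree is B C (5); add B.
Step 2: cheapest edge leaving the tree is A B (6); add A.
Step 3: cheapest edge leaving the tree is A E (3); add E.
Step 4: cheapest edge leaving the tree is C D (7); add D.
Vertex order: C, B, A, E, D. The 3rd vertex is A.

A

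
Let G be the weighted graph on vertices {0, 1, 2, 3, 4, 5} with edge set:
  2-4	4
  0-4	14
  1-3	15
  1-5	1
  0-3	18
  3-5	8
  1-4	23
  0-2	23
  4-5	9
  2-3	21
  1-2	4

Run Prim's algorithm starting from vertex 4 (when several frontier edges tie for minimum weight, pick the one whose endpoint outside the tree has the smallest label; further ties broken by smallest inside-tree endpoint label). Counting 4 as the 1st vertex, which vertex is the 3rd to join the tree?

Prim's algorithm from 4:
Step 1: cheapest edge leaving the tree is 2-4 (4); add 2.
Step 2: cheapest edge leaving the tree is 1-2 (4); add 1.
Step 3: cheapest edge leaving the tree is 1-5 (1); add 5.
Step 4: cheapest edge leaving the tree is 3-5 (8); add 3.
Step 5: cheapest edge leaving the tree is 0-4 (14); add 0.
Vertex order: 4, 2, 1, 5, 3, 0. The 3rd vertex is 1.

1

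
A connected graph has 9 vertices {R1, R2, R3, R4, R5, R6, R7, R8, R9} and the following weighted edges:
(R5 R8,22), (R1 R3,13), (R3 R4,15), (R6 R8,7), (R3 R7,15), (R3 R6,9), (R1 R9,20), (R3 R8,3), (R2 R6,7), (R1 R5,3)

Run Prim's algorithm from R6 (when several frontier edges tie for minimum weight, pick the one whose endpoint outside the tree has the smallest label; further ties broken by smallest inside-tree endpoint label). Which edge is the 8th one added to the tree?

R1-R9

Prim, starting at R6.
Step 1: cheapest edge leaving the tree is R2 R6 (7); add R2.
Step 2: cheapest edge leaving the tree is R6 R8 (7); add R8.
Step 3: cheapest edge leaving the tree is R3 R8 (3); add R3.
Step 4: cheapest edge leaving the tree is R1 R3 (13); add R1.
Step 5: cheapest edge leaving the tree is R1 R5 (3); add R5.
Step 6: cheapest edge leaving the tree is R3 R4 (15); add R4.
Step 7: cheapest edge leaving the tree is R3 R7 (15); add R7.
Step 8: cheapest edge leaving the tree is R1 R9 (20); add R9.
The 8th edge added is R1 R9.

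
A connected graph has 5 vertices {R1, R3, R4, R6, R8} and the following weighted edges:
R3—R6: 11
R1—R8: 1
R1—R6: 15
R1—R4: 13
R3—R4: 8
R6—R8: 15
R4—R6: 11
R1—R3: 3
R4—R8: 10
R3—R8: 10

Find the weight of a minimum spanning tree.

Prim, starting at R3.
Step 1: cheapest edge leaving the tree is R1—R3 (3); add R1.
Step 2: cheapest edge leaving the tree is R1—R8 (1); add R8.
Step 3: cheapest edge leaving the tree is R3—R4 (8); add R4.
Step 4: cheapest edge leaving the tree is R3—R6 (11); add R6.
MST edges: R1—R3, R1—R8, R3—R4, R3—R6; total weight 3+1+8+11 = 23.

23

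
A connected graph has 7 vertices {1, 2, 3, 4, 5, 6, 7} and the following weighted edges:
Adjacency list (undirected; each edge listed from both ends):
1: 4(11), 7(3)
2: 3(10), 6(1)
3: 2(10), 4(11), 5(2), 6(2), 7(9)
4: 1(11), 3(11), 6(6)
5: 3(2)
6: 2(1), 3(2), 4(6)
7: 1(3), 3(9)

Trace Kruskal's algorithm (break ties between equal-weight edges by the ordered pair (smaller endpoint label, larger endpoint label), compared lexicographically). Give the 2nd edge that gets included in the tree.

3-5

Kruskal: consider edges lightest-first.
2 6 (1): add — endpoints in different components.
3 5 (2): add — endpoints in different components.
3 6 (2): add — endpoints in different components.
1 7 (3): add — endpoints in different components.
4 6 (6): add — endpoints in different components.
3 7 (9): add — endpoints in different components.
The 2nd edge added is 3 5.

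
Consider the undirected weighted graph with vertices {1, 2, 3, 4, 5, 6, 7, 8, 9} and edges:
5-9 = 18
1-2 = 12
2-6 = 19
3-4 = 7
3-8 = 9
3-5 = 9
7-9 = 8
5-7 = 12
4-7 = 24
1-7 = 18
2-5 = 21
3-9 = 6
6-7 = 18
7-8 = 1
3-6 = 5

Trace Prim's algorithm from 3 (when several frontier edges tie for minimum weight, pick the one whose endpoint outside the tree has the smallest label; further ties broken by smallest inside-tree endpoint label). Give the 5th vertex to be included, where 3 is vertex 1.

7

Prim, starting at 3.
Step 1: cheapest edge leaving the tree is 3-6 (5); add 6.
Step 2: cheapest edge leaving the tree is 3-9 (6); add 9.
Step 3: cheapest edge leaving the tree is 3-4 (7); add 4.
Step 4: cheapest edge leaving the tree is 7-9 (8); add 7.
Step 5: cheapest edge leaving the tree is 7-8 (1); add 8.
Step 6: cheapest edge leaving the tree is 3-5 (9); add 5.
Step 7: cheapest edge leaving the tree is 1-7 (18); add 1.
Step 8: cheapest edge leaving the tree is 1-2 (12); add 2.
Vertex order: 3, 6, 9, 4, 7, 8, 5, 1, 2. The 5th vertex is 7.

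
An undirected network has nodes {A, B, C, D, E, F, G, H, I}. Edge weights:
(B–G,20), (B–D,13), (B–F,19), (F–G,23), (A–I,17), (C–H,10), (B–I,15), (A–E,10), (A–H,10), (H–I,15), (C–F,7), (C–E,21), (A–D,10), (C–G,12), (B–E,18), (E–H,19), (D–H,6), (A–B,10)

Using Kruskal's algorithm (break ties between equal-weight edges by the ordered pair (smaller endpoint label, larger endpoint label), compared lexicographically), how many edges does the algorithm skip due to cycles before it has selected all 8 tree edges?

Kruskal's algorithm — process edges by increasing weight (ties by edge label):
D–H (6): add — endpoints in different components.
C–F (7): add — endpoints in different components.
A–B (10): add — endpoints in different components.
A–D (10): add — endpoints in different components.
A–E (10): add — endpoints in different components.
A–H (10): skip — A and H already connected.
C–H (10): add — endpoints in different components.
C–G (12): add — endpoints in different components.
B–D (13): skip — B and D already connected.
B–I (15): add — endpoints in different components.
Edges rejected before the tree was complete: 2.

2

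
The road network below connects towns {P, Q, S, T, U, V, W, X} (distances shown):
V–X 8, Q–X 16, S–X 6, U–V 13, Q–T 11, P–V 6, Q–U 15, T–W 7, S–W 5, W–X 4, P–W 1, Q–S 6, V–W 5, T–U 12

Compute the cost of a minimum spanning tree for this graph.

40

Kruskal: consider edges lightest-first.
P–W (1): add — endpoints in different components.
W–X (4): add — endpoints in different components.
S–W (5): add — endpoints in different components.
V–W (5): add — endpoints in different components.
P–V (6): skip — P and V already connected.
Q–S (6): add — endpoints in different components.
S–X (6): skip — S and X already connected.
T–W (7): add — endpoints in different components.
V–X (8): skip — V and X already connected.
Q–T (11): skip — Q and T already connected.
T–U (12): add — endpoints in different components.
MST edges: P–W, W–X, S–W, V–W, Q–S, T–W, T–U; total weight 1+4+5+5+6+7+12 = 40.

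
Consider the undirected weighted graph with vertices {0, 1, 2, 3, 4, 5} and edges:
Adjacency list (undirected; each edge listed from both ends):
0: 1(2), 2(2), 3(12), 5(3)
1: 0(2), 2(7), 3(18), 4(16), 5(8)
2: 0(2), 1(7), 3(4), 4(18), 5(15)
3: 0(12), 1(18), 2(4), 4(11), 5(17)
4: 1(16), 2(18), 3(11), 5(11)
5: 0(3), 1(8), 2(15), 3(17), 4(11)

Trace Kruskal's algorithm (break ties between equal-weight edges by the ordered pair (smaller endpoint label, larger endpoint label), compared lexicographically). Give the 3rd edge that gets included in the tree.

0-5

Sort edges by weight, then run Kruskal:
0 1 (2): add — endpoints in different components.
0 2 (2): add — endpoints in different components.
0 5 (3): add — endpoints in different components.
2 3 (4): add — endpoints in different components.
1 2 (7): skip — 1 and 2 already connected.
1 5 (8): skip — 1 and 5 already connected.
3 4 (11): add — endpoints in different components.
The 3rd edge added is 0 5.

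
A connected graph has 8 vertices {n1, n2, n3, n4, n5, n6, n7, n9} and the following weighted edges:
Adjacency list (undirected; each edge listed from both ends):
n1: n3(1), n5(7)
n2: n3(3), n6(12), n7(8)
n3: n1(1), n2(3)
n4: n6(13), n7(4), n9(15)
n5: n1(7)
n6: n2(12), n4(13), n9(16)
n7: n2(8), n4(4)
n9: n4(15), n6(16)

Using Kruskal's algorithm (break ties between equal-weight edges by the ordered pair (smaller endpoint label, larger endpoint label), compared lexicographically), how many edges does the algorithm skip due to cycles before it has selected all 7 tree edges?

1

Kruskal's algorithm — process edges by increasing weight (ties by edge label):
n1 n3 (1): add — endpoints in different components.
n2 n3 (3): add — endpoints in different components.
n4 n7 (4): add — endpoints in different components.
n1 n5 (7): add — endpoints in different components.
n2 n7 (8): add — endpoints in different components.
n2 n6 (12): add — endpoints in different components.
n4 n6 (13): skip — n6 and n4 already connected.
n4 n9 (15): add — endpoints in different components.
Edges rejected before the tree was complete: 1.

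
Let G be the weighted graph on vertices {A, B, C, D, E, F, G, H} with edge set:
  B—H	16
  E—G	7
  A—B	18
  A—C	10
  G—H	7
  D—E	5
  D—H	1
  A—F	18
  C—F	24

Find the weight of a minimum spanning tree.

75

Grow the tree from D using Prim:
Step 1: cheapest edge leaving the tree is D—H (1); add H.
Step 2: cheapest edge leaving the tree is D—E (5); add E.
Step 3: cheapest edge leaving the tree is E—G (7); add G.
Step 4: cheapest edge leaving the tree is B—H (16); add B.
Step 5: cheapest edge leaving the tree is A—B (18); add A.
Step 6: cheapest edge leaving the tree is A—C (10); add C.
Step 7: cheapest edge leaving the tree is A—F (18); add F.
MST edges: D—H, D—E, E—G, B—H, A—B, A—C, A—F; total weight 1+5+7+16+18+10+18 = 75.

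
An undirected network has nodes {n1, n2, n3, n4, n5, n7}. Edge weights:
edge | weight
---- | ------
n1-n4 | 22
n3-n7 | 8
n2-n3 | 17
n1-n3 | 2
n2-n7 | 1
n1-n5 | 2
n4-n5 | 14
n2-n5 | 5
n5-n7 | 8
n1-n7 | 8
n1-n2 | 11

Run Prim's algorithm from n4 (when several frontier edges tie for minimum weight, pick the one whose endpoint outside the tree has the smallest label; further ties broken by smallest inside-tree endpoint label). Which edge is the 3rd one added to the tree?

Grow the tree from n4 using Prim:
Step 1: cheapest edge leaving the tree is n4-n5 (14); add n5.
Step 2: cheapest edge leaving the tree is n1-n5 (2); add n1.
Step 3: cheapest edge leaving the tree is n1-n3 (2); add n3.
Step 4: cheapest edge leaving the tree is n2-n5 (5); add n2.
Step 5: cheapest edge leaving the tree is n2-n7 (1); add n7.
The 3rd edge added is n1-n3.

n1-n3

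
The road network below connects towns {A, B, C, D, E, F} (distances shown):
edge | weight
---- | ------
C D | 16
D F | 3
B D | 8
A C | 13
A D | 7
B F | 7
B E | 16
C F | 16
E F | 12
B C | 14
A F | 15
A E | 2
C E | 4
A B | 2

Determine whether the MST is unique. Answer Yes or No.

No

Sort edges by weight, then run Kruskal:
A B (2): add. Components now {A,B} {C} {D} {E} {F}
A E (2): add. Components now {A,B,E} {C} {D} {F}
D F (3): add. Components now {A,B,E} {C} {D,F}
C E (4): add. Components now {A,B,C,E} {D,F}
A D (7): add. Components now {A,B,C,D,E,F}
Non-tree edge B F has weight 7, equal to the heaviest edge on its tree cycle — swapping gives another MST of the same weight. Not unique.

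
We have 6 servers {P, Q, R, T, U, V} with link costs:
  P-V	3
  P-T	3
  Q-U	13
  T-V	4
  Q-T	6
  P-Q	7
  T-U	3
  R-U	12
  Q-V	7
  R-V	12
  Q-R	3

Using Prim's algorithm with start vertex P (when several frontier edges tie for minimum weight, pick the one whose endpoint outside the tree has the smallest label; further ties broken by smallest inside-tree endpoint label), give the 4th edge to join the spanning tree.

Prim, starting at P.
Step 1: cheapest edge leaving the tree is P-T (3); add T.
Step 2: cheapest edge leaving the tree is T-U (3); add U.
Step 3: cheapest edge leaving the tree is P-V (3); add V.
Step 4: cheapest edge leaving the tree is Q-T (6); add Q.
Step 5: cheapest edge leaving the tree is Q-R (3); add R.
The 4th edge added is Q-T.

Q-T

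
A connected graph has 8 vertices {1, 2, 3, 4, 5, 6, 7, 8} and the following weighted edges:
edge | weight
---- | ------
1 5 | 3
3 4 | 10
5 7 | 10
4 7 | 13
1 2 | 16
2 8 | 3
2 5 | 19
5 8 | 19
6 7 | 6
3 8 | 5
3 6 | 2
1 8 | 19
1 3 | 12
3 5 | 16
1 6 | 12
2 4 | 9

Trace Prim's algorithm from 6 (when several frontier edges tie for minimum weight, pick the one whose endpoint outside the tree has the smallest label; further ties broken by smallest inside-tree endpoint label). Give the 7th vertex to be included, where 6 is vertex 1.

5

Prim, starting at 6.
Step 1: cheapest edge leaving the tree is 3 6 (2); add 3.
Step 2: cheapest edge leaving the tree is 3 8 (5); add 8.
Step 3: cheapest edge leaving the tree is 2 8 (3); add 2.
Step 4: cheapest edge leaving the tree is 6 7 (6); add 7.
Step 5: cheapest edge leaving the tree is 2 4 (9); add 4.
Step 6: cheapest edge leaving the tree is 5 7 (10); add 5.
Step 7: cheapest edge leaving the tree is 1 5 (3); add 1.
Vertex order: 6, 3, 8, 2, 7, 4, 5, 1. The 7th vertex is 5.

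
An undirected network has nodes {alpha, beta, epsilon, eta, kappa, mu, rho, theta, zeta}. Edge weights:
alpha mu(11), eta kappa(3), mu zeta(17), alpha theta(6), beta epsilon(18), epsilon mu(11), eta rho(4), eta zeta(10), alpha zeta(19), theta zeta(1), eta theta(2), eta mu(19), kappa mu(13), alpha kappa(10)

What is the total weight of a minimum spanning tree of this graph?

Kruskal: consider edges lightest-first.
theta zeta (1): add — endpoints in different components.
eta theta (2): add — endpoints in different components.
eta kappa (3): add — endpoints in different components.
eta rho (4): add — endpoints in different components.
alpha theta (6): add — endpoints in different components.
alpha kappa (10): skip — alpha and kappa already connected.
eta zeta (10): skip — eta and zeta already connected.
alpha mu (11): add — endpoints in different components.
epsilon mu (11): add — endpoints in different components.
kappa mu (13): skip — mu and kappa already connected.
mu zeta (17): skip — mu and zeta already connected.
beta epsilon (18): add — endpoints in different components.
MST edges: theta zeta, eta theta, eta kappa, eta rho, alpha theta, alpha mu, epsilon mu, beta epsilon; total weight 1+2+3+4+6+11+11+18 = 56.

56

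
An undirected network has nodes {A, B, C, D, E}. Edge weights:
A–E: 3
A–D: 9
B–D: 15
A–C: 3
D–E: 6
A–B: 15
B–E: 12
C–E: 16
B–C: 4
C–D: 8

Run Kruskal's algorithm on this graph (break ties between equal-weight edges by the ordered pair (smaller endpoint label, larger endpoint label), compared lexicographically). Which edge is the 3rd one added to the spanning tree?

Kruskal's algorithm — process edges by increasing weight (ties by edge label):
A–C (3): add — endpoints in different components.
A–E (3): add — endpoints in different components.
B–C (4): add — endpoints in different components.
D–E (6): add — endpoints in different components.
The 3rd edge added is B–C.

B-C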